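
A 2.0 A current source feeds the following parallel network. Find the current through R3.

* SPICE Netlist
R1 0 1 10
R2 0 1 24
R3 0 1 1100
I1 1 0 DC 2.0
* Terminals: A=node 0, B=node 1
All resistors sit directly between nodes 0 and 1, so they are in parallel and share one voltage V; the full source current 2 A splits among them.
1/R_par = 1/10 + 1/24 + 1/1100 = 0.1426 S  =>  R_par = 7.014 Ω
V = I × R_par = 2 × 7.014 = 14.03 V
I_R3 = V/R3 = 14.03/1100 = 0.01275 A

Final answer: 0.01275 A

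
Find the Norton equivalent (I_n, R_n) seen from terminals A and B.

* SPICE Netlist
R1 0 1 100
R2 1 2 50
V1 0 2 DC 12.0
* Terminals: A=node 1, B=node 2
Find the Thévenin equivalent first; then I_n = V_th/R_th and R_n = R_th.
Step 1 — V_th is the open-circuit voltage V_A - V_B (nothing connected across the terminals).
Nodal analysis, taking node 2 as the 0 V reference.
Source V1 fixes V_0 = 12 V.
KCL at each unknown node (sum of currents leaving = 0; resistances in Ω):
  Node 1: (V_1 - 12)/100 + (V_1 - 0)/50 = 0
Collecting terms: 0.03 × V_1 = 0.12  =>  V_1 = 4 V
V_th = V_1 - V_2 = 4 - 0 = 4 V
Step 2 — R_th: zero the source — replace V1 by a short circuit (node 2 merges into node 0) — and find the resistance seen between A (node 1) and B (node 0).
Reduce the network between node 1 (A) and node 0 (B) by series/parallel combination:
  Rp1 = R1 ‖ R2 (parallel, both between nodes 0 and 1) = 1/(1/100 + 1/50) = 33.33 Ω
R_th = 33.33 Ω
I_n = V_th/R_th = 4/33.33 = 0.12 A, and R_n = R_th = 33.33 Ω

Final answer: I_n = 0.12 A, R_n = 33.33 Ω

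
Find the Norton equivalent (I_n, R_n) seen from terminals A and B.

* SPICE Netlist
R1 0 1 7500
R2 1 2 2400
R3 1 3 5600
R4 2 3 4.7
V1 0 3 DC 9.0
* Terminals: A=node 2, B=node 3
Find the Thévenin equivalent first; then I_n = V_th/R_th and R_n = R_th.
Step 1 — V_th is the open-circuit voltage V_A - V_B (nothing connected across the terminals).
Nodal analysis, taking node 3 as the 0 V reference.
Source V1 fixes V_0 = 9 V.
KCL at each unknown node (sum of currents leaving = 0; resistances in Ω):
  Node 1: (V_1 - 9)/7500 + (V_1 - V_2)/2400 + (V_1 - 0)/5600 = 0
  Node 2: (V_2 - V_1)/2400 + (V_2 - 0)/4.7 = 0
Collecting terms (coefficients in siemens):
  0.0007286·V_1 - 0.0004167·V_2 = 0.0012
  0.2132·V_2 - 0.0004167·V_1 = 0
Determinant D = (0.0007286)(0.2132) - (-0.0004167)(-0.0004167) = 0.0001551
V_1 = [(0.0012)(0.2132) - (-0.0004167)(0)]/D = 1.649 V
V_2 = [(0.0007286)(0) - (0.0012)(-0.0004167)]/D = 0.003223 V
V_th = V_2 - V_3 = 0.003223 - 0 = 0.003223 V
Step 2 — R_th: zero the source — replace V1 by a short circuit (node 3 merges into node 0) — and find the resistance seen between A (node 2) and B (node 0).
Reduce the network between node 2 (A) and node 0 (B) by series/parallel combination:
  Rp1 = R1 ‖ R3 (parallel, both between nodes 0 and 1) = 1/(1/7500 + 1/5600) = 3206 Ω
  Rs1 = R2 + Rp1 (series, joined only at node 1) = 2400 + 3206 = 5606 Ω
  Rp2 = R4 ‖ Rs1 (parallel, both between nodes 0 and 2) = 1/(1/4.7 + 1/5606) = 4.696 Ω
R_th = 4.696 Ω
I_n = V_th/R_th = 0.003223/4.696 = 0.0006863 A, and R_n = R_th = 4.696 Ω

Final answer: I_n = 0.0006863 A, R_n = 4.696 Ω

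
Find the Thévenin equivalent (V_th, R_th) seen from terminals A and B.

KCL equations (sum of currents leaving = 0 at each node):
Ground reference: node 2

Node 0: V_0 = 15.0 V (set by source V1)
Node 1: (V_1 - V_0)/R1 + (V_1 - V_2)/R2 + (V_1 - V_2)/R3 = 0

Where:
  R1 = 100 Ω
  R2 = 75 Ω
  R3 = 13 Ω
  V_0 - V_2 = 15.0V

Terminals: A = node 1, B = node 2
Step 1 — V_th is the open-circuit voltage V_A - V_B (nothing connected across the terminals).
Nodal analysis, taking node 2 as the 0 V reference.
Source V1 fixes V_0 = 15 V.
KCL at each unknown node (sum of currents leaving = 0; resistances in Ω):
  Node 1: (V_1 - 15)/100 + (V_1 - 0)/75 + (V_1 - 0)/13 = 0
Collecting terms: 0.1003 × V_1 = 0.15  =>  V_1 = 1.496 V
V_th = V_1 - V_2 = 1.496 - 0 = 1.496 V
Step 2 — R_th: zero the source — replace V1 by a short circuit (node 2 merges into node 0) — and find the resistance seen between A (node 1) and B (node 0).
Reduce the network between node 1 (A) and node 0 (B) by series/parallel combination:
  Rp1 = R1 ‖ R2 ‖ R3 (parallel, all between nodes 0 and 1) = 1/(1/100 + 1/75 + 1/13) = 9.974 Ω
R_th = 9.974 Ω

Final answer: V_th = 1.496 V, R_th = 9.974 Ω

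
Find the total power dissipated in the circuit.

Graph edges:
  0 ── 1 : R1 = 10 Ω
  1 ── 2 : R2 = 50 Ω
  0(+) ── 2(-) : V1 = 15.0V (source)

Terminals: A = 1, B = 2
Nodal analysis, taking node 2 as the 0 V reference.
Source V1 fixes V_0 = 15 V.
KCL at each unknown node (sum of currents leaving = 0; resistances in Ω):
  Node 1: (V_1 - 15)/10 + (V_1 - 0)/50 = 0
Collecting terms: 0.12 × V_1 = 1.5  =>  V_1 = 12.5 V
Power in each resistor, P = (ΔV)²/R:
  P_R1 = (15 - 12.5)²/10 = 0.625 W
  P_R2 = (12.5 - 0)²/50 = 3.125 W
P_total = P_R1 + P_R2 = 3.75 W

Final answer: 3.75 W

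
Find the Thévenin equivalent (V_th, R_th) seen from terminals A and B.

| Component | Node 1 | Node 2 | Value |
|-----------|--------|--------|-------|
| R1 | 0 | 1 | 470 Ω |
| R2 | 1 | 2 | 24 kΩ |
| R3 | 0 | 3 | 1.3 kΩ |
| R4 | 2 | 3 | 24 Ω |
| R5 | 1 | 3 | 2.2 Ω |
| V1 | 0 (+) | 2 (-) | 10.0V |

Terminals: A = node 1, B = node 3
Step 1 — V_th is the open-circuit voltage V_A - V_B (nothing connected across the terminals).
Nodal analysis, taking node 2 as the 0 V reference.
Source V1 fixes V_0 = 10 V.
KCL at each unknown node (sum of currents leaving = 0; resistances in Ω):
  Node 1: (V_1 - 10)/470 + (V_1 - 0)/24000 + (V_1 - V_3)/2.2 = 0
  Node 3: (V_3 - 10)/1300 + (V_3 - 0)/24 + (V_3 - V_1)/2.2 = 0
Collecting terms (coefficients in siemens):
  0.4567·V_1 - 0.4545·V_3 = 0.02128
  0.497·V_3 - 0.4545·V_1 = 0.007692
Determinant D = (0.4567)(0.497) - (-0.4545)(-0.4545) = 0.02037
V_1 = [(0.02128)(0.497) - (-0.4545)(0.007692)]/D = 0.6908 V
V_3 = [(0.4567)(0.007692) - (0.02128)(-0.4545)]/D = 0.6473 V
V_th = V_1 - V_3 = 0.6908 - 0.6473 = 0.04351 V
Step 2 — R_th: zero the source — replace V1 by a short circuit (node 2 merges into node 0) — and find the resistance seen between A (node 1) and B (node 3).
Reduce the network between node 1 (A) and node 3 (B) by series/parallel combination:
  Rp1 = R1 ‖ R2 (parallel, both between nodes 0 and 1) = 1/(1/470 + 1/24000) = 461 Ω
  Rp2 = R3 ‖ R4 (parallel, both between nodes 0 and 3) = 1/(1/1300 + 1/24) = 23.56 Ω
  Rs1 = Rp1 + Rp2 (series, joined only at node 0) = 461 + 23.56 = 484.5 Ω
  Rp3 = R5 ‖ Rs1 (parallel, both between nodes 1 and 3) = 1/(1/2.2 + 1/484.5) = 2.19 Ω
R_th = 2.19 Ω

Final answer: V_th = 0.04351 V, R_th = 2.19 Ω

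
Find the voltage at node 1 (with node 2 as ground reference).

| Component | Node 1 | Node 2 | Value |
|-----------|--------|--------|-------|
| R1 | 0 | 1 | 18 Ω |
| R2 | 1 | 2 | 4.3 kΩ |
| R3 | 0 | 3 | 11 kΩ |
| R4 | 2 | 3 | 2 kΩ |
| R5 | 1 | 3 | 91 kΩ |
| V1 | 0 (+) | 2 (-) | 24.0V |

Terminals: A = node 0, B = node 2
Nodal analysis, taking node 2 as the 0 V reference.
Source V1 fixes V_0 = 24 V.
KCL at each unknown node (sum of currents leaving = 0; resistances in Ω):
  Node 1: (V_1 - 24)/18 + (V_1 - 0)/4300 + (V_1 - V_3)/91000 = 0
  Node 3: (V_3 - 24)/11000 + (V_3 - 0)/2000 + (V_3 - V_1)/91000 = 0
Collecting terms (coefficients in siemens):
  0.0558·V_1 - 0.00001099·V_3 = 1.333
  0.0006019·V_3 - 0.00001099·V_1 = 0.002182
Determinant D = (0.0558)(0.0006019) - (-0.00001099)(-0.00001099) = 0.00003359
V_1 = [(1.333)(0.0006019) - (-0.00001099)(0.002182)]/D = 23.9 V
V_3 = [(0.0558)(0.002182) - (1.333)(-0.00001099)]/D = 4.061 V
The requested potential is V_1 = 23.9 V.

Final answer: V_1 = 23.9 V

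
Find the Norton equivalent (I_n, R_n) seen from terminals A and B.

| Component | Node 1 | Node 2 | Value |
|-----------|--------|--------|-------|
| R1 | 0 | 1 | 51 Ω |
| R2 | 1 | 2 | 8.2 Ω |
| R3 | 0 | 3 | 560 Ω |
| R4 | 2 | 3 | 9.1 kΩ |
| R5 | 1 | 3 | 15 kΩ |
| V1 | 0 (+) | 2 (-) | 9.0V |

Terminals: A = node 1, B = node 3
Find the Thévenin equivalent first; then I_n = V_th/R_th and R_n = R_th.
Step 1 — V_th is the open-circuit voltage V_A - V_B (nothing connected across the terminals).
Nodal analysis, taking node 2 as the 0 V reference.
Source V1 fixes V_0 = 9 V.
KCL at each unknown node (sum of currents leaving = 0; resistances in Ω):
  Node 1: (V_1 - 9)/51 + (V_1 - 0)/8.2 + (V_1 - V_3)/15000 = 0
  Node 3: (V_3 - 9)/560 + (V_3 - 0)/9100 + (V_3 - V_1)/15000 = 0
Collecting terms (coefficients in siemens):
  0.1416·V_1 - 0.00006667·V_3 = 0.1765
  0.001962·V_3 - 0.00006667·V_1 = 0.01607
Determinant D = (0.1416)(0.001962) - (-0.00006667)(-0.00006667) = 0.0002779
V_1 = [(0.1765)(0.001962) - (-0.00006667)(0.01607)]/D = 1.25 V
V_3 = [(0.1416)(0.01607) - (0.1765)(-0.00006667)]/D = 8.233 V
V_th = V_1 - V_3 = 1.25 - 8.233 = -6.983 V
Step 2 — R_th: zero the source — replace V1 by a short circuit (node 2 merges into node 0) — and find the resistance seen between A (node 1) and B (node 3).
Reduce the network between node 1 (A) and node 3 (B) by series/parallel combination:
  Rp1 = R1 ‖ R2 (parallel, both between nodes 0 and 1) = 1/(1/51 + 1/8.2) = 7.064 Ω
  Rp2 = R3 ‖ R4 (parallel, both between nodes 0 and 3) = 1/(1/560 + 1/9100) = 527.5 Ω
  Rs1 = Rp1 + Rp2 (series, joined only at node 0) = 7.064 + 527.5 = 534.6 Ω
  Rp3 = R5 ‖ Rs1 (parallel, both between nodes 1 and 3) = 1/(1/15000 + 1/534.6) = 516.2 Ω
R_th = 516.2 Ω
I_n = V_th/R_th = -6.983/516.2 = -0.01353 A, and R_n = R_th = 516.2 Ω

Final answer: I_n = -0.01353 A, R_n = 516.2 Ω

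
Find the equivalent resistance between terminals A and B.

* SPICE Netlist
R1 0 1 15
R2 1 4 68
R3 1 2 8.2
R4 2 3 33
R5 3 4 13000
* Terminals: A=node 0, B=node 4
Reduce the network between node 0 (A) and node 4 (B) by series/parallel combination:
  Rs1 = R3 + R4 (series, joined only at node 2) = 8.2 + 33 = 41.2 Ω
  Rs2 = R5 + Rs1 (series, joined only at node 3) = 13000 + 41.2 = 13040 Ω
  Rp1 = R2 ‖ Rs2 (parallel, both between nodes 1 and 4) = 1/(1/68 + 1/13040) = 67.65 Ω
  Rs3 = R1 + Rp1 (series, joined only at node 1) = 15 + 67.65 = 82.65 Ω
R_eq = 82.65 Ω

Final answer: 82.65 Ω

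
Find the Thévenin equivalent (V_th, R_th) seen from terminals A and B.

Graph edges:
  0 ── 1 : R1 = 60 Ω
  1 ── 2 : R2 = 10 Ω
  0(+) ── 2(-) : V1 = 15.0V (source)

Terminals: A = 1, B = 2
Step 1 — V_th is the open-circuit voltage V_A - V_B (nothing connected across the terminals).
Nodal analysis, taking node 2 as the 0 V reference.
Source V1 fixes V_0 = 15 V.
KCL at each unknown node (sum of currents leaving = 0; resistances in Ω):
  Node 1: (V_1 - 15)/60 + (V_1 - 0)/10 = 0
Collecting terms: 0.1167 × V_1 = 0.25  =>  V_1 = 2.143 V
V_th = V_1 - V_2 = 2.143 - 0 = 2.143 V
Step 2 — R_th: zero the source — replace V1 by a short circuit (node 2 merges into node 0) — and find the resistance seen between A (node 1) and B (node 0).
Reduce the network between node 1 (A) and node 0 (B) by series/parallel combination:
  Rp1 = R1 ‖ R2 (parallel, both between nodes 0 and 1) = 1/(1/60 + 1/10) = 8.571 Ω
R_th = 8.571 Ω

Final answer: V_th = 2.143 V, R_th = 8.571 Ω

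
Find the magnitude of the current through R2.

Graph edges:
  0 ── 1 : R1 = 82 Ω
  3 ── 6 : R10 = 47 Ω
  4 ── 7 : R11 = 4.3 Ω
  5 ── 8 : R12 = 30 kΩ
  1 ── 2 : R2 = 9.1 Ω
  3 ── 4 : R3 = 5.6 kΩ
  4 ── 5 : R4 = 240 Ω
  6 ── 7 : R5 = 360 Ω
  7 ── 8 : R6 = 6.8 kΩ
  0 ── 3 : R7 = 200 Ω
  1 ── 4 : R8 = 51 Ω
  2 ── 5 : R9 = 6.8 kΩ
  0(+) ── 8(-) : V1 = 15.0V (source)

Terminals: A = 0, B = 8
Nodal analysis, taking node 8 as the 0 V reference.
Source V1 fixes V_0 = 15 V.
KCL at each unknown node (sum of currents leaving = 0; resistances in Ω):
  Node 1: (V_1 - 15)/82 + (V_1 - V_2)/9.1 + (V_1 - V_4)/51 = 0
  Node 2: (V_2 - V_1)/9.1 + (V_2 - V_5)/6800 = 0
  Node 3: (V_3 - V_4)/5600 + (V_3 - 15)/200 + (V_3 - V_6)/47 = 0
  Node 4: (V_4 - V_3)/5600 + (V_4 - V_5)/240 + (V_4 - V_1)/51 + (V_4 - V_7)/4.3 = 0
  Node 5: (V_5 - V_4)/240 + (V_5 - V_2)/6800 + (V_5 - 0)/30000 = 0
  Node 6: (V_6 - V_7)/360 + (V_6 - V_3)/47 = 0
  Node 7: (V_7 - V_6)/360 + (V_7 - 0)/6800 + (V_7 - V_4)/4.3 = 0
Collecting terms (coefficients in siemens):
  0.1417·V_1 - 0.1099·V_2 - 0.01961·V_4 = 0.1829
  0.11·V_2 - 0.1099·V_1 - 0.0001471·V_5 = 0
  0.02646·V_3 - 0.0001786·V_4 - 0.02128·V_6 = 0.075
  0.2565·V_4 - 0.01961·V_1 - 0.0001786·V_3 - 0.004167·V_5 - 0.2326·V_7 = 0
  0.004347·V_5 - 0.0001471·V_2 - 0.004167·V_4 = 0
  0.02405·V_6 - 0.02128·V_3 - 0.002778·V_7 = 0
  0.2355·V_7 - 0.2326·V_4 - 0.002778·V_6 = 0
Solving these 7 simultaneous equations (Gaussian elimination) gives:
  V_1 = 14.82 V, V_2 = 14.82 V, V_3 = 14.9 V, V_4 = 14.72 V
  V_5 = 14.61 V, V_6 = 14.88 V, V_7 = 14.71 V
I_R2 = (V_1 - V_2)/R2 = (14.82 - 14.82)/9.1 = 0.00003189 A
|I_R2| = 0.00003189 A

Final answer: |I_R2| = 3.189e-05 A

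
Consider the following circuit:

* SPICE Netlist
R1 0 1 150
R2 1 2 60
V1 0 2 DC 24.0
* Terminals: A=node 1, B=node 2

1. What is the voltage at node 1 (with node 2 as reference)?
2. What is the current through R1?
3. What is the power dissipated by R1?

Nodal analysis, taking node 2 as the 0 V reference.
Source V1 fixes V_0 = 24 V.
KCL at each unknown node (sum of currents leaving = 0; resistances in Ω):
  Node 1: (V_1 - 24)/150 + (V_1 - 0)/60 = 0
Collecting terms: 0.02333 × V_1 = 0.16  =>  V_1 = 6.857 V
Part 1:
  Read off the nodal solution: V_1 = 6.857 V
Part 2:
  I_R1 = (V_0 - V_1)/R1 = (24 - 6.857)/150 = 0.1143 A
  Magnitude: I_R1 = 0.1143 A
Part 3:
  I_R1 = (V_0 - V_1)/R1 = (24 - 6.857)/150 = 0.1143 A
  P_R1 = I_R1² × R1 = (0.1143)² × 150 = 1.959 W

Final answers:
1. V_1 = 6.857 V
2. I_R1 = 0.1143 A
3. P_R1 = 1.959 W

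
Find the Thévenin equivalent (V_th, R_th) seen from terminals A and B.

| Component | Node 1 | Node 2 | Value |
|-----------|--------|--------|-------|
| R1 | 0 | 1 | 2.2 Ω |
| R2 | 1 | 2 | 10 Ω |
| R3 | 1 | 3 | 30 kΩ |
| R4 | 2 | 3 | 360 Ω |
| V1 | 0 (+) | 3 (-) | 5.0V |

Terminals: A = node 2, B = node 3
Step 1 — V_th is the open-circuit voltage V_A - V_B (nothing connected across the terminals).
Nodal analysis, taking node 3 as the 0 V reference.
Source V1 fixes V_0 = 5 V.
KCL at each unknown node (sum of currents leaving = 0; resistances in Ω):
  Node 1: (V_1 - 5)/2.2 + (V_1 - V_2)/10 + (V_1 - 0)/30000 = 0
  Node 2: (V_2 - V_1)/10 + (V_2 - 0)/360 = 0
Collecting terms (coefficients in siemens):
  0.5546·V_1 - 0.1·V_2 = 2.273
  0.1028·V_2 - 0.1·V_1 = 0
Determinant D = (0.5546)(0.1028) - (-0.1)(-0.1) = 0.047
V_1 = [(2.273)(0.1028) - (-0.1)(0)]/D = 4.97 V
V_2 = [(0.5546)(0) - (2.273)(-0.1)]/D = 4.836 V
V_th = V_2 - V_3 = 4.836 - 0 = 4.836 V
Step 2 — R_th: zero the source — replace V1 by a short circuit (node 3 merges into node 0) — and find the resistance seen between A (node 2) and B (node 0).
Reduce the network between node 2 (A) and node 0 (B) by series/parallel combination:
  Rp1 = R1 ‖ R3 (parallel, both between nodes 0 and 1) = 1/(1/2.2 + 1/30000) = 2.2 Ω
  Rs1 = R2 + Rp1 (series, joined only at node 1) = 10 + 2.2 = 12.2 Ω
  Rp2 = R4 ‖ Rs1 (parallel, both between nodes 0 and 2) = 1/(1/360 + 1/12.2) = 11.8 Ω
R_th = 11.8 Ω

Final answer: V_th = 4.836 V, R_th = 11.8 Ω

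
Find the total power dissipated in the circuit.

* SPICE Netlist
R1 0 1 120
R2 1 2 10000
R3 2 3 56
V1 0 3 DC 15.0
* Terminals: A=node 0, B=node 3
Nodal analysis, taking node 3 as the 0 V reference.
Source V1 fixes V_0 = 15 V.
KCL at each unknown node (sum of currents leaving = 0; resistances in Ω):
  Node 1: (V_1 - 15)/120 + (V_1 - V_2)/10000 = 0
  Node 2: (V_2 - V_1)/10000 + (V_2 - 0)/56 = 0
Collecting terms (coefficients in siemens):
  0.008433·V_1 - 0.0001·V_2 = 0.125
  0.01796·V_2 - 0.0001·V_1 = 0
Determinant D = (0.008433)(0.01796) - (-0.0001)(-0.0001) = 0.0001514
V_1 = [(0.125)(0.01796) - (-0.0001)(0)]/D = 14.82 V
V_2 = [(0.008433)(0) - (0.125)(-0.0001)]/D = 0.08255 V
Power in each resistor, P = (ΔV)²/R:
  P_R1 = (15 - 14.82)²/120 = 0.0002607 W
  P_R2 = (14.82 - 0.08255)²/10000 = 0.02173 W
  P_R3 = (0.08255 - 0)²/56 = 0.0001217 W
P_total = P_R1 + P_R2 + P_R3 = 0.02211 W

Final answer: 0.02211 W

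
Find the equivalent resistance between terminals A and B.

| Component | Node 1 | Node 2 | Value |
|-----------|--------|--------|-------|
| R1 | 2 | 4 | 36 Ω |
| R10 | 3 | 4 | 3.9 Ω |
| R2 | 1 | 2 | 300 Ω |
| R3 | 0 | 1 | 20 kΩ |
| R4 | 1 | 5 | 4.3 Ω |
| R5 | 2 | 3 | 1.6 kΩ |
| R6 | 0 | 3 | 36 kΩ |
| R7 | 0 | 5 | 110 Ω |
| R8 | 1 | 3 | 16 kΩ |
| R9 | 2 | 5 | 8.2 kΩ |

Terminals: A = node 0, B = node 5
The network is not a plain series/parallel combination. Inject a 1 A test current into terminal A (node 0) and return it from terminal B (node 5); then R_eq = V_A / (1 A).
Nodal analysis, taking node 5 as the 0 V reference.
Current source I_test pushes 1 A into node 0 and draws it out of node 5.
KCL at each unknown node (sum of currents leaving = 0; resistances in Ω):
  Node 0: (V_0 - V_1)/20000 + (V_0 - V_3)/36000 + (V_0 - 0)/110 - 1 = 0
  Node 1: (V_1 - V_0)/20000 + (V_1 - V_2)/300 + (V_1 - 0)/4.3 + (V_1 - V_3)/16000 = 0
  Node 2: (V_2 - V_1)/300 + (V_2 - V_4)/36 + (V_2 - V_3)/1600 + (V_2 - 0)/8200 = 0
  Node 3: (V_3 - V_0)/36000 + (V_3 - V_1)/16000 + (V_3 - V_2)/1600 + (V_3 - V_4)/3.9 = 0
  Node 4: (V_4 - V_2)/36 + (V_4 - V_3)/3.9 = 0
Collecting terms (coefficients in siemens):
  0.009169·V_0 - 0.00005·V_1 - 0.00002778·V_3 = 1
  0.236·V_1 - 0.00005·V_0 - 0.003333·V_2 - 0.0000625·V_3 = 0
  0.03186·V_2 - 0.003333·V_1 - 0.000625·V_3 - 0.02778·V_4 = 0
  0.2571·V_3 - 0.00002778·V_0 - 0.0000625·V_1 - 0.000625·V_2 - 0.2564·V_4 = 0
  0.2842·V_4 - 0.02778·V_2 - 0.2564·V_3 = 0
Solving these 5 simultaneous equations (Gaussian elimination) gives:
  V_0 = 109.1 V, V_1 = 0.03589 V, V_2 = 0.886 V, V_3 = 1 V
  V_4 = 0.9893 V
R_eq = V_0 / 1 A = 109.1 Ω

Final answer: 109.1 Ω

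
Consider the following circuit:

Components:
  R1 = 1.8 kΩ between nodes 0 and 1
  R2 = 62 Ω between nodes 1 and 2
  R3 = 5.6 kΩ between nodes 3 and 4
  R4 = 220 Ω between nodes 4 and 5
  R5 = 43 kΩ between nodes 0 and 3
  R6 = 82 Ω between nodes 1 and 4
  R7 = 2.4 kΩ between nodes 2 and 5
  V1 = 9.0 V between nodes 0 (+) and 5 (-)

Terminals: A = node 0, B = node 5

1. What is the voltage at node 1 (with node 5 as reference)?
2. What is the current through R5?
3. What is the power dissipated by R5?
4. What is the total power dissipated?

Nodal analysis, taking node 5 as the 0 V reference.
Source V1 fixes V_0 = 9 V.
KCL at each unknown node (sum of currents leaving = 0; resistances in Ω):
  Node 1: (V_1 - 9)/1800 + (V_1 - V_2)/62 + (V_1 - V_4)/82 = 0
  Node 2: (V_2 - V_1)/62 + (V_2 - 0)/2400 = 0
  Node 3: (V_3 - V_4)/5600 + (V_3 - 9)/43000 = 0
  Node 4: (V_4 - V_3)/5600 + (V_4 - 0)/220 + (V_4 - V_1)/82 = 0
Collecting terms (coefficients in siemens):
  0.02888·V_1 - 0.01613·V_2 - 0.0122·V_4 = 0.005
  0.01655·V_2 - 0.01613·V_1 = 0
  0.0002018·V_3 - 0.0001786·V_4 = 0.0002093
  0.01692·V_4 - 0.0122·V_1 - 0.0001786·V_3 = 0
Solving these 4 simultaneous equations (Gaussian elimination) gives:
  V_1 = 1.199 V, V_2 = 1.168 V, V_3 = 1.818 V, V_4 = 0.8831 V
Part 1:
  Read off the nodal solution: V_1 = 1.199 V
Part 2:
  I_R5 = (V_0 - V_3)/R5 = (9 - 1.818)/43000 = 0.000167 A
  Magnitude: I_R5 = 0.000167 A
Part 3:
  I_R5 = (V_0 - V_3)/R5 = (9 - 1.818)/43000 = 0.000167 A
  P_R5 = I_R5² × R5 = (0.000167)² × 43000 = 0.001199 W
Part 4:
  Power in each resistor, P = (ΔV)²/R:
    P_R1 = (9 - 1.199)²/1800 = 0.03381 W
    P_R2 = (1.199 - 1.168)²/62 = 0.0000147 W
    P_R3 = (1.818 - 0.8831)²/5600 = 0.0001562 W
    P_R4 = (0.8831 - 0)²/220 = 0.003545 W
    P_R5 = (9 - 1.818)²/43000 = 0.001199 W
    P_R6 = (1.199 - 0.8831)²/82 = 0.001214 W
    P_R7 = (1.168 - 0)²/2400 = 0.0005688 W
  P_total = P_R1 + P_R2 + P_R3 + P_R4 + P_R5 + P_R6 + P_R7 = 0.04051 W

Final answers:
1. V_1 = 1.199 V
2. I_R5 = 0.000167 A
3. P_R5 = 0.001199 W
4. P_total = 0.04051 W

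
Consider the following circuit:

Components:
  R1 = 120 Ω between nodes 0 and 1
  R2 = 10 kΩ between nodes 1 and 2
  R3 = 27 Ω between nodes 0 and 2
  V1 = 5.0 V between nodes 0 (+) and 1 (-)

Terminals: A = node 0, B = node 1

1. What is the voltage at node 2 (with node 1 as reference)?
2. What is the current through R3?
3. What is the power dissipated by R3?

Nodal analysis, taking node 1 as the 0 V reference.
Source V1 fixes V_0 = 5 V.
KCL at each unknown node (sum of currents leaving = 0; resistances in Ω):
  Node 2: (V_2 - 0)/10000 + (V_2 - 5)/27 = 0
Collecting terms: 0.03714 × V_2 = 0.1852  =>  V_2 = 4.987 V
Part 1:
  Read off the nodal solution: V_2 = 4.987 V
Part 2:
  I_R3 = (V_0 - V_2)/R3 = (5 - 4.987)/27 = 0.0004987 A
  Magnitude: I_R3 = 0.0004987 A
Part 3:
  I_R3 = (V_0 - V_2)/R3 = (5 - 4.987)/27 = 0.0004987 A
  P_R3 = I_R3² × R3 = (0.0004987)² × 27 = 0.000006714 W

Final answers:
1. V_2 = 4.987 V
2. I_R3 = 0.0004987 A
3. P_R3 = 6.714e-06 W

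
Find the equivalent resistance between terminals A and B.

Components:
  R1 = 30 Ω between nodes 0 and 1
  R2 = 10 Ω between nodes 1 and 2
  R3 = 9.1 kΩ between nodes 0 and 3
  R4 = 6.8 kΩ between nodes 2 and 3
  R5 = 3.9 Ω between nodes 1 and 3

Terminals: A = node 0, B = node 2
The network is not a plain series/parallel combination. Inject a 1 A test current into terminal A (node 0) and return it from terminal B (node 2); then R_eq = V_A / (1 A).
Nodal analysis, taking node 2 as the 0 V reference.
Current source I_test pushes 1 A into node 0 and draws it out of node 2.
KCL at each unknown node (sum of currents leaving = 0; resistances in Ω):
  Node 0: (V_0 - V_1)/30 + (V_0 - V_3)/9100 - 1 = 0
  Node 1: (V_1 - V_0)/30 + (V_1 - 0)/10 + (V_1 - V_3)/3.9 = 0
  Node 3: (V_3 - V_0)/9100 + (V_3 - V_1)/3.9 + (V_3 - 0)/6800 = 0
Collecting terms (coefficients in siemens):
  0.03344·V_0 - 0.03333·V_1 - 0.0001099·V_3 = 1
  0.3897·V_1 - 0.03333·V_0 - 0.2564·V_3 = 0
  0.2567·V_3 - 0.0001099·V_0 - 0.2564·V_1 = 0
Solving these 3 simultaneous equations (Gaussian elimination) gives:
  V_0 = 39.89 V, V_1 = 9.985 V, V_3 = 9.992 V
R_eq = V_0 / 1 A = 39.89 Ω

Final answer: 39.89 Ω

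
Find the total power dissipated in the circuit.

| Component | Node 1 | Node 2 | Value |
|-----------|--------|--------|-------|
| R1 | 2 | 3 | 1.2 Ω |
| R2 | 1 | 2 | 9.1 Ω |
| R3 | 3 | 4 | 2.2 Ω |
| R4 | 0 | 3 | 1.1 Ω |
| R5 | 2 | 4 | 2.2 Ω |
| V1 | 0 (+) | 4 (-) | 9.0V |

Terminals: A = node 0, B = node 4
Nodal analysis, taking node 4 as the 0 V reference.
Source V1 fixes V_0 = 9 V.
KCL at each unknown node (sum of currents leaving = 0; resistances in Ω):
  Node 1: (V_1 - V_2)/9.1 = 0
  Node 2: (V_2 - V_3)/1.2 + (V_2 - V_1)/9.1 + (V_2 - 0)/2.2 = 0
  Node 3: (V_3 - V_2)/1.2 + (V_3 - 0)/2.2 + (V_3 - 9)/1.1 = 0
Collecting terms (coefficients in siemens):
  0.1099·V_1 - 0.1099·V_2 = 0
  1.398·V_2 - 0.1099·V_1 - 0.8333·V_3 = 0
  2.197·V_3 - 0.8333·V_2 = 8.182
Solving these 3 simultaneous equations (Gaussian elimination) gives:
  V_1 = 3.194 V, V_2 = 3.194 V, V_3 = 4.935 V
Power in each resistor, P = (ΔV)²/R:
  P_R1 = (3.194 - 4.935)²/1.2 = 2.529 W
  P_R2 = (3.194 - 3.194)²/9.1 = 0 W
  P_R3 = (4.935 - 0)²/2.2 = 11.07 W
  P_R4 = (9 - 4.935)²/1.1 = 15.02 W
  P_R5 = (3.194 - 0)²/2.2 = 4.636 W
P_total = P_R1 + P_R2 + P_R3 + P_R4 + P_R5 = 33.26 W

Final answer: 33.26 W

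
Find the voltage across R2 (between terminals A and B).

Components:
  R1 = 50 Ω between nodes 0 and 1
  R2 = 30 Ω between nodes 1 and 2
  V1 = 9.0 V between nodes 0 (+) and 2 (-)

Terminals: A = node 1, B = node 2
R1 and R2 are in series across V1 (node 0 → node 1 → node 2), and the output A–B is taken across R2, so this is a voltage divider.
Series current: I = V1/(R1 + R2) = 9/(50 + 30) = 9/80 = 0.1125 A
V_R2 = I × R2 = V1 × R2/(R1 + R2) = 9 × 30/80 = 3.375 V

Final answer: 3.375 V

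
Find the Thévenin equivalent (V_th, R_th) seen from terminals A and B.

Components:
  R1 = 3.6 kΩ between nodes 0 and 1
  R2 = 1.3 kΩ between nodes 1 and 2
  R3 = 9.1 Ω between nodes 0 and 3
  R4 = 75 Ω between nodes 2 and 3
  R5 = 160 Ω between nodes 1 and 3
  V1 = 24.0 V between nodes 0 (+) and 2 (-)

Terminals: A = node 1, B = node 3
Step 1 — V_th is the open-circuit voltage V_A - V_B (nothing connected across the terminals).
Nodal analysis, taking node 2 as the 0 V reference.
Source V1 fixes V_0 = 24 V.
KCL at each unknown node (sum of currents leaving = 0; resistances in Ω):
  Node 1: (V_1 - 24)/3600 + (V_1 - 0)/1300 + (V_1 - V_3)/160 = 0
  Node 3: (V_3 - 24)/9.1 + (V_3 - 0)/75 + (V_3 - V_1)/160 = 0
Collecting terms (coefficients in siemens):
  0.007297·V_1 - 0.00625·V_3 = 0.006667
  0.1295·V_3 - 0.00625·V_1 = 2.637
Determinant D = (0.007297)(0.1295) - (-0.00625)(-0.00625) = 0.0009057
V_1 = [(0.006667)(0.1295) - (-0.00625)(2.637)]/D = 19.15 V
V_3 = [(0.007297)(2.637) - (0.006667)(-0.00625)]/D = 21.29 V
V_th = V_1 - V_3 = 19.15 - 21.29 = -2.142 V
Step 2 — R_th: zero the source — replace V1 by a short circuit (node 2 merges into node 0) — and find the resistance seen between A (node 1) and B (node 3).
Reduce the network between node 1 (A) and node 3 (B) by series/parallel combination:
  Rp1 = R1 ‖ R2 (parallel, both between nodes 0 and 1) = 1/(1/3600 + 1/1300) = 955.1 Ω
  Rp2 = R3 ‖ R4 (parallel, both between nodes 0 and 3) = 1/(1/9.1 + 1/75) = 8.115 Ω
  Rs1 = Rp1 + Rp2 (series, joined only at node 0) = 955.1 + 8.115 = 963.2 Ω
  Rp3 = R5 ‖ Rs1 (parallel, both between nodes 1 and 3) = 1/(1/160 + 1/963.2) = 137.2 Ω
R_th = 137.2 Ω

Final answer: V_th = -2.142 V, R_th = 137.2 Ω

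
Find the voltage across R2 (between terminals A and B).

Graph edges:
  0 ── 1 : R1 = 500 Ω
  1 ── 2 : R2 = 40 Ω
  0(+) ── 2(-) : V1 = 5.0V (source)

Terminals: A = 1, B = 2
R1 and R2 are in series across V1 (node 0 → node 1 → node 2), and the output A–B is taken across R2, so this is a voltage divider.
Series current: I = V1/(R1 + R2) = 5/(500 + 40) = 5/540 = 0.009259 A
V_R2 = I × R2 = V1 × R2/(R1 + R2) = 5 × 40/540 = 0.3704 V

Final answer: 0.3704 V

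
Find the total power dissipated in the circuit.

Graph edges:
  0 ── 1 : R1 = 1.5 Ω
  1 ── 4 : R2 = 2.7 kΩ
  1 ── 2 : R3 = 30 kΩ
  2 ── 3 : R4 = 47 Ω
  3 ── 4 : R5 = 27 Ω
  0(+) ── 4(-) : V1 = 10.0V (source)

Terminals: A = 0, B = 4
Nodal analysis, taking node 4 as the 0 V reference.
Source V1 fixes V_0 = 10 V.
KCL at each unknown node (sum of currents leaving = 0; resistances in Ω):
  Node 1: (V_1 - 10)/1.5 + (V_1 - 0)/2700 + (V_1 - V_2)/30000 = 0
  Node 2: (V_2 - V_1)/30000 + (V_2 - V_3)/47 = 0
  Node 3: (V_3 - V_2)/47 + (V_3 - 0)/27 = 0
Collecting terms (coefficients in siemens):
  0.6671·V_1 - 0.00003333·V_2 = 6.667
  0.02131·V_2 - 0.00003333·V_1 - 0.02128·V_3 = 0
  0.05831·V_3 - 0.02128·V_2 = 0
Solving these 3 simultaneous equations (Gaussian elimination) gives:
  V_1 = 9.994 V, V_2 = 0.02459 V, V_3 = 0.008972 V
Power in each resistor, P = (ΔV)²/R:
  P_R1 = (10 - 9.994)²/1.5 = 0.00002441 W
  P_R2 = (9.994 - 0)²/2700 = 0.03699 W
  P_R3 = (9.994 - 0.02459)²/30000 = 0.003313 W
  P_R4 = (0.02459 - 0.008972)²/47 = 0.00000519 W
  P_R5 = (0.008972 - 0)²/27 = 0.000002982 W
P_total = P_R1 + P_R2 + P_R3 + P_R4 + P_R5 = 0.04034 W

Final answer: 0.04034 W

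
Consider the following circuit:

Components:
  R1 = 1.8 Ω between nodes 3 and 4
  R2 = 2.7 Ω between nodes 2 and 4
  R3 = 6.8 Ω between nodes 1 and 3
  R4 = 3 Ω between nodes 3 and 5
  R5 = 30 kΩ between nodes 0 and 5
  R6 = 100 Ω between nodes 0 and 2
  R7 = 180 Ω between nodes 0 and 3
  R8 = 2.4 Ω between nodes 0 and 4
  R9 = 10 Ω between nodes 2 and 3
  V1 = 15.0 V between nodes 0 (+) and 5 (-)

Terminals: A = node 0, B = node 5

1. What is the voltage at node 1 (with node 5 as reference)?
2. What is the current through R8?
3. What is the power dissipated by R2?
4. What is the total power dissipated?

Nodal analysis, taking node 5 as the 0 V reference.
Source V1 fixes V_0 = 15 V.
KCL at each unknown node (sum of currents leaving = 0; resistances in Ω):
  Node 1: (V_1 - V_3)/6.8 = 0
  Node 2: (V_2 - V_4)/2.7 + (V_2 - 15)/100 + (V_2 - V_3)/10 = 0
  Node 3: (V_3 - V_4)/1.8 + (V_3 - V_1)/6.8 + (V_3 - 0)/3 + (V_3 - 15)/180 + (V_3 - V_2)/10 = 0
  Node 4: (V_4 - V_3)/1.8 + (V_4 - V_2)/2.7 + (V_4 - 15)/2.4 = 0
Collecting terms (coefficients in siemens):
  0.1471·V_1 - 0.1471·V_3 = 0
  0.4804·V_2 - 0.1·V_3 - 0.3704·V_4 = 0.15
  1.142·V_3 - 0.1471·V_1 - 0.1·V_2 - 0.5556·V_4 = 0.08333
  1.343·V_4 - 0.3704·V_2 - 0.5556·V_3 = 6.25
Solving these 4 simultaneous equations (Gaussian elimination) gives:
  V_1 = 6.596 V, V_2 = 9.372 V, V_3 = 6.596 V, V_4 = 9.97 V
Part 1:
  Read off the nodal solution: V_1 = 6.596 V
Part 2:
  I_R8 = (V_0 - V_4)/R8 = (15 - 9.97)/2.4 = 2.096 A
  Magnitude: I_R8 = 2.096 A
Part 3:
  I_R2 = (V_2 - V_4)/R2 = (9.372 - 9.97)/2.7 = -0.2214 A
  P_R2 = I_R2² × R2 = (-0.2214)² × 2.7 = 0.1323 W
Part 4:
  Power in each resistor, P = (ΔV)²/R:
    P_R1 = (6.596 - 9.97)²/1.8 = 6.324 W
    P_R2 = (9.372 - 9.97)²/2.7 = 0.1323 W
    P_R3 = (6.596 - 6.596)²/6.8 = 0 W
    P_R4 = (6.596 - 0)²/3 = 14.5 W
    P_R5 = (15 - 0)²/30000 = 0.0075 W
    P_R6 = (15 - 9.372)²/100 = 0.3167 W
    P_R7 = (15 - 6.596)²/180 = 0.3924 W
    P_R8 = (15 - 9.97)²/2.4 = 10.54 W
    P_R9 = (9.372 - 6.596)²/10 = 0.7708 W
  P_total = P_R1 + P_R2 + P_R3 + P_R4 + P_R5 + P_R6 + P_R7 + P_R8 + P_R9 = 32.99 W

Final answers:
1. V_1 = 6.596 V
2. I_R8 = 2.096 A
3. P_R2 = 0.1323 W
4. P_total = 32.99 W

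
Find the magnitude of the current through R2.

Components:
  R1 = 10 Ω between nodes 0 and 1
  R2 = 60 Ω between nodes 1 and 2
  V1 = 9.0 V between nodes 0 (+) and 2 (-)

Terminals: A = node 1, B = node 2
Nodal analysis, taking node 2 as the 0 V reference.
Source V1 fixes V_0 = 9 V.
KCL at each unknown node (sum of currents leaving = 0; resistances in Ω):
  Node 1: (V_1 - 9)/10 + (V_1 - 0)/60 = 0
Collecting terms: 0.1167 × V_1 = 0.9  =>  V_1 = 7.714 V
I_R2 = (V_1 - V_2)/R2 = (7.714 - 0)/60 = 0.1286 A
|I_R2| = 0.1286 A

Final answer: |I_R2| = 0.1286 A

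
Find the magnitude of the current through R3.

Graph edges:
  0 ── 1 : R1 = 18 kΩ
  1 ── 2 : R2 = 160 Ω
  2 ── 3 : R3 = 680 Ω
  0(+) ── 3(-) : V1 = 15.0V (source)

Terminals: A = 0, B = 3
Nodal analysis, taking node 3 as the 0 V reference.
Source V1 fixes V_0 = 15 V.
KCL at each unknown node (sum of currents leaving = 0; resistances in Ω):
  Node 1: (V_1 - 15)/18000 + (V_1 - V_2)/160 = 0
  Node 2: (V_2 - V_1)/160 + (V_2 - 0)/680 = 0
Collecting terms (coefficients in siemens):
  0.006306·V_1 - 0.00625·V_2 = 0.0008333
  0.007721·V_2 - 0.00625·V_1 = 0
Determinant D = (0.006306)(0.007721) - (-0.00625)(-0.00625) = 0.00000962
V_1 = [(0.0008333)(0.007721) - (-0.00625)(0)]/D = 0.6688 V
V_2 = [(0.006306)(0) - (0.0008333)(-0.00625)]/D = 0.5414 V
I_R3 = (V_2 - V_3)/R3 = (0.5414 - 0)/680 = 0.0007962 A
|I_R3| = 0.0007962 A

Final answer: |I_R3| = 0.0007962 A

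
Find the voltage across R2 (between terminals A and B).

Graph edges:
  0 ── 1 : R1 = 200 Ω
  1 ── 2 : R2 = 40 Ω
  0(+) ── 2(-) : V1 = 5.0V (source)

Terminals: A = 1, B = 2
R1 and R2 are in series across V1 (node 0 → node 1 → node 2), and the output A–B is taken across R2, so this is a voltage divider.
Series current: I = V1/(R1 + R2) = 5/(200 + 40) = 5/240 = 0.02083 A
V_R2 = I × R2 = V1 × R2/(R1 + R2) = 5 × 40/240 = 0.8333 V

Final answer: 0.8333 V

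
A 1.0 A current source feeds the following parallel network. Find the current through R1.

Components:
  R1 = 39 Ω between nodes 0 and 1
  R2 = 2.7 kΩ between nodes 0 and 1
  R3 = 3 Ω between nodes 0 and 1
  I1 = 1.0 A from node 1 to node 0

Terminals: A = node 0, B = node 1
All resistors sit directly between nodes 0 and 1, so they are in parallel and share one voltage V; the full source current 1 A splits among them.
1/R_par = 1/39 + 1/2700 + 1/3 = 0.3593 S  =>  R_par = 2.783 Ω
V = I × R_par = 1 × 2.783 = 2.783 V
I_R1 = V/R1 = 2.783/39 = 0.07135 A

Final answer: 0.07135 A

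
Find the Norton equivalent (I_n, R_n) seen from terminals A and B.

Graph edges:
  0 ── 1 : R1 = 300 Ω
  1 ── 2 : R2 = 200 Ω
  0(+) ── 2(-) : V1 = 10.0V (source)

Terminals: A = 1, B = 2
Find the Thévenin equivalent first; then I_n = V_th/R_th and R_n = R_th.
Step 1 — V_th is the open-circuit voltage V_A - V_B (nothing connected across the terminals).
Nodal analysis, taking node 2 as the 0 V reference.
Source V1 fixes V_0 = 10 V.
KCL at each unknown node (sum of currents leaving = 0; resistances in Ω):
  Node 1: (V_1 - 10)/300 + (V_1 - 0)/200 = 0
Collecting terms: 0.008333 × V_1 = 0.03333  =>  V_1 = 4 V
V_th = V_1 - V_2 = 4 - 0 = 4 V
Step 2 — R_th: zero the source — replace V1 by a short circuit (node 2 merges into node 0) — and find the resistance seen between A (node 1) and B (node 0).
Reduce the network between node 1 (A) and node 0 (B) by series/parallel combination:
  Rp1 = R1 ‖ R2 (parallel, both between nodes 0 and 1) = 1/(1/300 + 1/200) = 120 Ω
R_th = 120 Ω
I_n = V_th/R_th = 4/120 = 0.03333 A, and R_n = R_th = 120 Ω

Final answer: I_n = 0.03333 A, R_n = 120 Ω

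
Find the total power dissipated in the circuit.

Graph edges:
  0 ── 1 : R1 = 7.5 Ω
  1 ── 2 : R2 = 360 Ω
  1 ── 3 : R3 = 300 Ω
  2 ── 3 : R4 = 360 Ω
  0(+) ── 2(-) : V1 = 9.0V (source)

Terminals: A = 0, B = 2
Nodal analysis, taking node 2 as the 0 V reference.
Source V1 fixes V_0 = 9 V.
KCL at each unknown node (sum of currents leaving = 0; resistances in Ω):
  Node 1: (V_1 - 9)/7.5 + (V_1 - 0)/360 + (V_1 - V_3)/300 = 0
  Node 3: (V_3 - V_1)/300 + (V_3 - 0)/360 = 0
Collecting terms (coefficients in siemens):
  0.1394·V_1 - 0.003333·V_3 = 1.2
  0.006111·V_3 - 0.003333·V_1 = 0
Determinant D = (0.1394)(0.006111) - (-0.003333)(-0.003333) = 0.000841
V_1 = [(1.2)(0.006111) - (-0.003333)(0)]/D = 8.719 V
V_3 = [(0.1394)(0) - (1.2)(-0.003333)]/D = 4.756 V
Power in each resistor, P = (ΔV)²/R:
  P_R1 = (9 - 8.719)²/7.5 = 0.01051 W
  P_R2 = (8.719 - 0)²/360 = 0.2112 W
  P_R3 = (8.719 - 4.756)²/300 = 0.05236 W
  P_R4 = (0 - 4.756)²/360 = 0.06283 W
P_total = P_R1 + P_R2 + P_R3 + P_R4 = 0.3369 W

Final answer: 0.3369 W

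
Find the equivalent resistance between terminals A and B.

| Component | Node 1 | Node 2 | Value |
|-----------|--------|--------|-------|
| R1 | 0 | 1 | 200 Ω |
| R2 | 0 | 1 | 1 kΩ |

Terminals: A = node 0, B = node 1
Reduce the network between node 0 (A) and node 1 (B) by series/parallel combination:
  Rp1 = R1 ‖ R2 (parallel, both between nodes 0 and 1) = 1/(1/200 + 1/1000) = 166.7 Ω
R_eq = 166.7 Ω

Final answer: 166.7 Ω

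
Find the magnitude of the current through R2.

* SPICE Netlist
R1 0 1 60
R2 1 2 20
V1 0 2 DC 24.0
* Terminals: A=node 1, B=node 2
Nodal analysis, taking node 2 as the 0 V reference.
Source V1 fixes V_0 = 24 V.
KCL at each unknown node (sum of currents leaving = 0; resistances in Ω):
  Node 1: (V_1 - 24)/60 + (V_1 - 0)/20 = 0
Collecting terms: 0.06667 × V_1 = 0.4  =>  V_1 = 6 V
I_R2 = (V_1 - V_2)/R2 = (6 - 0)/20 = 0.3 A
|I_R2| = 0.3 A

Final answer: |I_R2| = 0.3 A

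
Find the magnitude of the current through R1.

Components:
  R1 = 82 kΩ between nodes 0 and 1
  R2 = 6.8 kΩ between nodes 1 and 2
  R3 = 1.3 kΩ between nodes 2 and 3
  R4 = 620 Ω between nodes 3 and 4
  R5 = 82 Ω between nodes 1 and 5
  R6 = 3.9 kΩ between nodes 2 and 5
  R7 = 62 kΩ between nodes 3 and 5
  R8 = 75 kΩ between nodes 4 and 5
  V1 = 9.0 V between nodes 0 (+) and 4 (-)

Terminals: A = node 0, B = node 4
Nodal analysis, taking node 4 as the 0 V reference.
Source V1 fixes V_0 = 9 V.
KCL at each unknown node (sum of currents leaving = 0; resistances in Ω):
  Node 1: (V_1 - 9)/82000 + (V_1 - V_2)/6800 + (V_1 - V_5)/82 = 0
  Node 2: (V_2 - V_1)/6800 + (V_2 - V_3)/1300 + (V_2 - V_5)/3900 = 0
  Node 3: (V_3 - V_2)/1300 + (V_3 - 0)/620 + (V_3 - V_5)/62000 = 0
  Node 5: (V_5 - V_1)/82 + (V_5 - V_2)/3900 + (V_5 - V_3)/62000 + (V_5 - 0)/75000 = 0
Collecting terms (coefficients in siemens):
  0.01235·V_1 - 0.0001471·V_2 - 0.0122·V_5 = 0.0001098
  0.001173·V_2 - 0.0001471·V_1 - 0.0007692·V_3 - 0.0002564·V_5 = 0
  0.002398·V_3 - 0.0007692·V_2 - 0.00001613·V_5 = 0
  0.01248·V_5 - 0.0122·V_1 - 0.0002564·V_2 - 0.00001613·V_3 = 0
Solving these 4 simultaneous equations (Gaussian elimination) gives:
  V_1 = 0.4184 V, V_2 = 0.183 V, V_3 = 0.06147 V, V_5 = 0.4126 V
I_R1 = (V_0 - V_1)/R1 = (9 - 0.4184)/82000 = 0.0001047 A
|I_R1| = 0.0001047 A

Final answer: |I_R1| = 0.0001047 A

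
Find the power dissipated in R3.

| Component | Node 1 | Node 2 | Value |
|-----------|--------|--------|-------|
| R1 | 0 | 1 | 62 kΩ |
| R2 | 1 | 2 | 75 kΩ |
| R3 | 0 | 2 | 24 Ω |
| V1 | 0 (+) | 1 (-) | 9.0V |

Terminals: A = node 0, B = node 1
Nodal analysis, taking node 1 as the 0 V reference.
Source V1 fixes V_0 = 9 V.
KCL at each unknown node (sum of currents leaving = 0; resistances in Ω):
  Node 2: (V_2 - 0)/75000 + (V_2 - 9)/24 = 0
Collecting terms: 0.04168 × V_2 = 0.375  =>  V_2 = 8.997 V
I_R3 = (V_0 - V_2)/R3 = (9 - 8.997)/24 = 0.00012 A
P_R3 = I_R3² × R3 = (0.00012)² × 24 = 0.0000003454 W

Final answer: 3.454e-07 W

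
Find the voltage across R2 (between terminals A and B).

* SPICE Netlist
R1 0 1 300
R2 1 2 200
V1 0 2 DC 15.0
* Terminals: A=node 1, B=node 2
R1 and R2 are in series across V1 (node 0 → node 1 → node 2), and the output A–B is taken across R2, so this is a voltage divider.
Series current: I = V1/(R1 + R2) = 15/(300 + 200) = 15/500 = 0.03 A
V_R2 = I × R2 = V1 × R2/(R1 + R2) = 15 × 200/500 = 6 V

Final answer: 6 V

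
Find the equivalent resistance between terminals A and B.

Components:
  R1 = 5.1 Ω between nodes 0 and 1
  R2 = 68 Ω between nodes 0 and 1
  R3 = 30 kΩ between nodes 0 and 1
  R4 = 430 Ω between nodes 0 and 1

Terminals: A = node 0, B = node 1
Reduce the network between node 0 (A) and node 1 (B) by series/parallel combination:
  Rp1 = R1 ‖ R2 ‖ R3 ‖ R4 (parallel, all between nodes 0 and 1) = 1/(1/5.1 + 1/68 + 1/30000 + 1/430) = 4.692 Ω
R_eq = 4.692 Ω

Final answer: 4.692 Ω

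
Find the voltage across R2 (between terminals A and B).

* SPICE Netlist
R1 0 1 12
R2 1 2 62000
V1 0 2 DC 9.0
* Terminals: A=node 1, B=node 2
R1 and R2 are in series across V1 (node 0 → node 1 → node 2), and the output A–B is taken across R2, so this is a voltage divider.
Series current: I = V1/(R1 + R2) = 9/(12 + 62000) = 9/62010 = 0.0001451 A
V_R2 = I × R2 = V1 × R2/(R1 + R2) = 9 × 62000/62010 = 8.998 V

Final answer: 8.998 V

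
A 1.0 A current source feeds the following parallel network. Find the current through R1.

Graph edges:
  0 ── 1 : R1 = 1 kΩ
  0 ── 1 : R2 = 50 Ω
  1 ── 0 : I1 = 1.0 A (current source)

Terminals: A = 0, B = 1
All resistors sit directly between nodes 0 and 1, so they are in parallel and share one voltage V; the full source current 1 A splits among them.
1/R_par = 1/1000 + 1/50 = 0.021 S  =>  R_par = 47.62 Ω
V = I × R_par = 1 × 47.62 = 47.62 V
I_R1 = V/R1 = 47.62/1000 = 0.04762 A

Final answer: 0.04762 A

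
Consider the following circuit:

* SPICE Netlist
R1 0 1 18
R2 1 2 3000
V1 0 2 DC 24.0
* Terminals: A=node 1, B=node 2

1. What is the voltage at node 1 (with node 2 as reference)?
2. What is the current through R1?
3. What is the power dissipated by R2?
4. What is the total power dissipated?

Nodal analysis, taking node 2 as the 0 V reference.
Source V1 fixes V_0 = 24 V.
KCL at each unknown node (sum of currents leaving = 0; resistances in Ω):
  Node 1: (V_1 - 24)/18 + (V_1 - 0)/3000 = 0
Collecting terms: 0.05589 × V_1 = 1.333  =>  V_1 = 23.86 V
Part 1:
  Read off the nodal solution: V_1 = 23.86 V
Part 2:
  I_R1 = (V_0 - V_1)/R1 = (24 - 23.86)/18 = 0.007952 A
  Magnitude: I_R1 = 0.007952 A
Part 3:
  I_R2 = (V_1 - V_2)/R2 = (23.86 - 0)/3000 = 0.007952 A
  P_R2 = I_R2² × R2 = (0.007952)² × 3000 = 0.1897 W
Part 4:
  Power in each resistor, P = (ΔV)²/R:
    P_R1 = (24 - 23.86)²/18 = 0.001138 W
    P_R2 = (23.86 - 0)²/3000 = 0.1897 W
  P_total = P_R1 + P_R2 = 0.1909 W

Final answers:
1. V_1 = 23.86 V
2. I_R1 = 0.007952 A
3. P_R2 = 0.1897 W
4. P_total = 0.1909 W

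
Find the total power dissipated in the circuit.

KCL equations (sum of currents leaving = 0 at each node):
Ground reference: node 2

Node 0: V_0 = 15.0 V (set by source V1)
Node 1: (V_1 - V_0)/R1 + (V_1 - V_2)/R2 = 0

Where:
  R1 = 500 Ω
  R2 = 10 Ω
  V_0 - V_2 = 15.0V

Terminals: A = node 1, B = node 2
Nodal analysis, taking node 2 as the 0 V reference.
Source V1 fixes V_0 = 15 V.
KCL at each unknown node (sum of currents leaving = 0; resistances in Ω):
  Node 1: (V_1 - 15)/500 + (V_1 - 0)/10 = 0
Collecting terms: 0.102 × V_1 = 0.03  =>  V_1 = 0.2941 V
Power in each resistor, P = (ΔV)²/R:
  P_R1 = (15 - 0.2941)²/500 = 0.4325 W
  P_R2 = (0.2941 - 0)²/10 = 0.008651 W
P_total = P_R1 + P_R2 = 0.4412 W

Final answer: 0.4412 W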